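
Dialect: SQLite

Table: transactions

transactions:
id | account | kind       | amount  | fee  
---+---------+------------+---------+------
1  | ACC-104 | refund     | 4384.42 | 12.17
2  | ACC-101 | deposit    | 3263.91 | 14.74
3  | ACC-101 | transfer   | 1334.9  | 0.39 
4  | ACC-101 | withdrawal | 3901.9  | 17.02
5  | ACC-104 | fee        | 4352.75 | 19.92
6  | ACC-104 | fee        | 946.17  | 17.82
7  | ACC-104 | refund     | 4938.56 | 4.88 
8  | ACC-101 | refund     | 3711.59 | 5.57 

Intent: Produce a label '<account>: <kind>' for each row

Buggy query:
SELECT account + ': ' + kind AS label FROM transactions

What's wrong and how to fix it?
Bug: SQLite uses || for string concatenation; + coerces text to numbers (yielding 0)

Fix: Replace + with || to concatenate text

Corrected query:
SELECT account || ': ' || kind AS label FROM transactions

Result:
label              
-------------------
ACC-104: refund    
ACC-101: deposit   
ACC-101: transfer  
ACC-101: withdrawal
ACC-104: fee       
ACC-104: fee       
ACC-104: refund    
ACC-101: refund    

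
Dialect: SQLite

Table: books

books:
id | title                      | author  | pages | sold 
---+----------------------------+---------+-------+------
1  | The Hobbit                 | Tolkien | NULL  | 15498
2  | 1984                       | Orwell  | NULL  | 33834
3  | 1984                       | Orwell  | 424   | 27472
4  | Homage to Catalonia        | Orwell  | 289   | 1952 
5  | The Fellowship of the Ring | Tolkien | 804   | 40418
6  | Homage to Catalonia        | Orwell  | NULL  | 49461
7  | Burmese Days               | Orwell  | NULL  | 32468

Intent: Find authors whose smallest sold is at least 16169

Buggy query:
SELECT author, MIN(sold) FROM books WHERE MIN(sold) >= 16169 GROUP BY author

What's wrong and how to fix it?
Bug: Aggregates like MIN are computed per group after WHERE runs

Fix: Replace WHERE with HAVING after the GROUP BY

Corrected query:
SELECT author, MIN(sold) FROM books GROUP BY author HAVING MIN(sold) >= 16169

Result:
(no rows)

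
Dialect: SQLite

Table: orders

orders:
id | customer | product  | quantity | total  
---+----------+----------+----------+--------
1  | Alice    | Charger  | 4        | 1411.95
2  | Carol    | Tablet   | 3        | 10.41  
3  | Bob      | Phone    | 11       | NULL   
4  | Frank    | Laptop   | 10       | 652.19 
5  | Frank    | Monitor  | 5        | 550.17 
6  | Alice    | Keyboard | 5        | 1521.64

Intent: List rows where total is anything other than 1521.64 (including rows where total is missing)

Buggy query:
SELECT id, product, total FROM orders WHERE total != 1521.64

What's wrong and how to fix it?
Bug: Inequality against NULL is unknown, not true; rows with NULL are dropped

Fix: Handle NULL separately with IS NULL alongside the inequality

Corrected query:
SELECT id, product, total FROM orders WHERE total != 1521.64 OR total IS NULL

Result:
id | product | total  
---+---------+--------
1  | Charger | 1411.95
2  | Tablet  | 10.41  
3  | Phone   | NULL   
4  | Laptop  | 652.19 
5  | Monitor | 550.17 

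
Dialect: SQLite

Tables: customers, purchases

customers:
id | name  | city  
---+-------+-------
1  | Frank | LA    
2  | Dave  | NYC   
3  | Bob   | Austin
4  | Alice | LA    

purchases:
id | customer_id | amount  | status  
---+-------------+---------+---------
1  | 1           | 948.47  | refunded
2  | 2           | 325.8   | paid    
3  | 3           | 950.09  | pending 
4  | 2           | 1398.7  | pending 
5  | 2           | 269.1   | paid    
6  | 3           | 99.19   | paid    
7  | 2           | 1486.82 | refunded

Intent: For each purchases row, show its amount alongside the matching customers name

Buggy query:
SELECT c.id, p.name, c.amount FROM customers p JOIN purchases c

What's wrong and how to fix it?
Bug: JOIN with no ON clause produces a cartesian product; every purchases row pairs with every customers row

Fix: Add ON c.customer_id = p.id to the JOIN

Corrected query:
SELECT c.id, p.name, c.amount FROM customers p JOIN purchases c ON c.customer_id = p.id

Result:
id | name  | amount 
---+-------+--------
1  | Frank | 948.47 
2  | Dave  | 325.8  
3  | Bob   | 950.09 
4  | Dave  | 1398.7 
5  | Dave  | 269.1  
6  | Bob   | 99.19  
7  | Dave  | 1486.82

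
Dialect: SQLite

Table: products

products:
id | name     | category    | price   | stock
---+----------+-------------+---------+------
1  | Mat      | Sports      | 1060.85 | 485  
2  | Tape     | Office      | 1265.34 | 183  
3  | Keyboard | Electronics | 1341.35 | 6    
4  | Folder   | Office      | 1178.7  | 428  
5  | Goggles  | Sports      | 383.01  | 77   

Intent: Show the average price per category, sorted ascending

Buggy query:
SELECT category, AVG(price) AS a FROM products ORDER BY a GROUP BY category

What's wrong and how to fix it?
Bug: ORDER BY appears before GROUP BY; SQL clause order requires GROUP BY first

Fix: Move ORDER BY to the end, after GROUP BY

Corrected query:
SELECT category, AVG(price) AS a FROM products GROUP BY category ORDER BY a

Result:
category    | a      
------------+--------
Sports      | 721.93 
Office      | 1222.02
Electronics | 1341.35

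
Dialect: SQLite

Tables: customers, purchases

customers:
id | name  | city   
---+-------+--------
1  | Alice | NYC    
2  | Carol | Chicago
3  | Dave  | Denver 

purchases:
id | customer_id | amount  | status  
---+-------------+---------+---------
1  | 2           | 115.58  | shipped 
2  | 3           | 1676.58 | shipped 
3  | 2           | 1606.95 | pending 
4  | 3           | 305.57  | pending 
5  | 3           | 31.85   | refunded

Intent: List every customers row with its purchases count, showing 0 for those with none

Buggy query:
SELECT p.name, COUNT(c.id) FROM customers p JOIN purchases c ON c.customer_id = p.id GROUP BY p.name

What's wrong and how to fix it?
Bug: An inner join excludes parents with zero children

Fix: Switch to LEFT JOIN to retain unmatched parent rows

Corrected query:
SELECT p.name, COUNT(c.id) FROM customers p LEFT JOIN purchases c ON c.customer_id = p.id GROUP BY p.name

Result:
name  | COUNT(c.id)
------+------------
Alice | 0          
Carol | 2          
Dave  | 3          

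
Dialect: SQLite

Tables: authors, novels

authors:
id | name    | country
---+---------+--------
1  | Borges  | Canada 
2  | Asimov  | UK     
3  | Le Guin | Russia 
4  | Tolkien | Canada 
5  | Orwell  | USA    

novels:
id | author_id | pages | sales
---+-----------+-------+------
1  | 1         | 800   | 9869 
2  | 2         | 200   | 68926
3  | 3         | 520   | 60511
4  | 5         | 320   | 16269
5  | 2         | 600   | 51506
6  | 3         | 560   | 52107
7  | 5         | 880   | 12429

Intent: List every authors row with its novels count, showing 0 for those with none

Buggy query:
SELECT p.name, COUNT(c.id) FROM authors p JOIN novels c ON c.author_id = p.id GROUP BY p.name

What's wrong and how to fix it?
Bug: INNER JOIN drops authors rows that have no matching novels rows

Fix: Use LEFT JOIN so parents without children still appear (COUNT(c.id) gives 0)

Corrected query:
SELECT p.name, COUNT(c.id) FROM authors p LEFT JOIN novels c ON c.author_id = p.id GROUP BY p.name

Result:
name    | COUNT(c.id)
--------+------------
Asimov  | 2          
Borges  | 1          
Le Guin | 2          
Orwell  | 2          
Tolkien | 0          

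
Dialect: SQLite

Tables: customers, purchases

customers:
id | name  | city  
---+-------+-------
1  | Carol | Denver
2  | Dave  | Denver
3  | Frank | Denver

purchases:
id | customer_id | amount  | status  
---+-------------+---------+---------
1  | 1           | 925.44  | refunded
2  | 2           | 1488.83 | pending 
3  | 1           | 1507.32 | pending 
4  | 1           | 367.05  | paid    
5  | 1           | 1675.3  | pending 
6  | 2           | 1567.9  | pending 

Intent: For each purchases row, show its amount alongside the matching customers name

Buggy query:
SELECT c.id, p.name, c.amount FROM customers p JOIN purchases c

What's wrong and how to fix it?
Bug: Missing join condition: each purchases row is matched to all customers rows instead of just its own

Fix: Add ON c.customer_id = p.id to the JOIN

Corrected query:
SELECT c.id, p.name, c.amount FROM customers p JOIN purchases c ON c.customer_id = p.id

Result:
id | name  | amount 
---+-------+--------
1  | Carol | 925.44 
2  | Dave  | 1488.83
3  | Carol | 1507.32
4  | Carol | 367.05 
5  | Carol | 1675.3 
6  | Dave  | 1567.9 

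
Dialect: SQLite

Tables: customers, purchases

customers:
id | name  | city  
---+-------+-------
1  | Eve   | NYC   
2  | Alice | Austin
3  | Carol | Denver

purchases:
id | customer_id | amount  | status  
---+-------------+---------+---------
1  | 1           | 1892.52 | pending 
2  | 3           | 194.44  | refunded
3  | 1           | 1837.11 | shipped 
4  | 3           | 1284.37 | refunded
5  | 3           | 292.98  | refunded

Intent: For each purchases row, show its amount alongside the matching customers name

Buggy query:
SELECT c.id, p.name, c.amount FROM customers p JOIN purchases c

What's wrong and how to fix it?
Bug: JOIN with no ON clause produces a cartesian product; every purchases row pairs with every customers row

Fix: Add ON c.customer_id = p.id to the JOIN

Corrected query:
SELECT c.id, p.name, c.amount FROM customers p JOIN purchases c ON c.customer_id = p.id

Result:
id | name  | amount 
---+-------+--------
1  | Eve   | 1892.52
2  | Carol | 194.44 
3  | Eve   | 1837.11
4  | Carol | 1284.37
5  | Carol | 292.98 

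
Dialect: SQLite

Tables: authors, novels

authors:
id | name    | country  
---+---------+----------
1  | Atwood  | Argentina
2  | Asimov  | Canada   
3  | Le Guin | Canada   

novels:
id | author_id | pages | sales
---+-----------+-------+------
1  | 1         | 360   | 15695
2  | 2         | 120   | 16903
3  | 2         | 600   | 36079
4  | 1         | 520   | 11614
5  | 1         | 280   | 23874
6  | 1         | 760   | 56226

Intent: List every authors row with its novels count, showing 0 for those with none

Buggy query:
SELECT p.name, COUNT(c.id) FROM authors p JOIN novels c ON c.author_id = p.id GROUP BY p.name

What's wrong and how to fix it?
Bug: INNER JOIN drops authors rows that have no matching novels rows

Fix: Use LEFT JOIN so parents without children still appear (COUNT(c.id) gives 0)

Corrected query:
SELECT p.name, COUNT(c.id) FROM authors p LEFT JOIN novels c ON c.author_id = p.id GROUP BY p.name

Result:
name    | COUNT(c.id)
--------+------------
Asimov  | 2          
Atwood  | 4          
Le Guin | 0          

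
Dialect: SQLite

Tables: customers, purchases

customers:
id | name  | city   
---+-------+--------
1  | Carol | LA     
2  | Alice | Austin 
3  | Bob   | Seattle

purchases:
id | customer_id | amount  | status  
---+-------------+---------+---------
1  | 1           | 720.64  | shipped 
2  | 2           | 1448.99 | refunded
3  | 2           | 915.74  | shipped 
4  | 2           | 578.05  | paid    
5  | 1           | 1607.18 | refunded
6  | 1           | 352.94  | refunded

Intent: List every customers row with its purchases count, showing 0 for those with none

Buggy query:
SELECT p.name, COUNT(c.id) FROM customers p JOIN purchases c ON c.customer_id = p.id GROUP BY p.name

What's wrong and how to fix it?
Bug: INNER JOIN drops customers rows that have no matching purchases rows

Fix: Switch to LEFT JOIN to retain unmatched parent rows

Corrected query:
SELECT p.name, COUNT(c.id) FROM customers p LEFT JOIN purchases c ON c.customer_id = p.id GROUP BY p.name

Result:
name  | COUNT(c.id)
------+------------
Alice | 3          
Bob   | 0          
Carol | 3          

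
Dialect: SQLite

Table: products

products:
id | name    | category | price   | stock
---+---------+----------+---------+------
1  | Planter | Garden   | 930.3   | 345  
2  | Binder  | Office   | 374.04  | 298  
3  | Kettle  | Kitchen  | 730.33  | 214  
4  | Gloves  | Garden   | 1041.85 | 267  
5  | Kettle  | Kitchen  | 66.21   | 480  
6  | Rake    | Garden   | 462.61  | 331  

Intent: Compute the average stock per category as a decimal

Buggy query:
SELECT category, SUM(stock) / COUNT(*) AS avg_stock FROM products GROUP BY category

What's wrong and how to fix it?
Bug: Both operands are integers, so '/' performs integer division and truncates

Fix: Cast one side to REAL so the division keeps the fractional part

Corrected query:
SELECT category, SUM(stock) * 1.0 / COUNT(*) AS avg_stock FROM products GROUP BY category

Result:
category | avg_stock 
---------+-----------
Garden   | 314.333333
Kitchen  | 347       
Office   | 298       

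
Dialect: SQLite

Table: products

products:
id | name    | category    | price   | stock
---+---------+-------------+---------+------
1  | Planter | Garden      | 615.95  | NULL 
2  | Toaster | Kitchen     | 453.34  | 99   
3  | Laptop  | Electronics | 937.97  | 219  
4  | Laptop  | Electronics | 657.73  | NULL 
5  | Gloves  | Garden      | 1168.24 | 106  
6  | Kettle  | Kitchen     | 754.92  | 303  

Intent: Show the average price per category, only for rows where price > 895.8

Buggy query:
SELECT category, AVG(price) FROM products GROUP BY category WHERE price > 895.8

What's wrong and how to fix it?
Bug: Row-level WHERE must come before GROUP BY in the clause order

Fix: Move the WHERE clause before GROUP BY

Corrected query:
SELECT category, AVG(price) FROM products WHERE price > 895.8 GROUP BY category

Result:
category    | AVG(price)
------------+-----------
Electronics | 937.97    
Garden      | 1168.24   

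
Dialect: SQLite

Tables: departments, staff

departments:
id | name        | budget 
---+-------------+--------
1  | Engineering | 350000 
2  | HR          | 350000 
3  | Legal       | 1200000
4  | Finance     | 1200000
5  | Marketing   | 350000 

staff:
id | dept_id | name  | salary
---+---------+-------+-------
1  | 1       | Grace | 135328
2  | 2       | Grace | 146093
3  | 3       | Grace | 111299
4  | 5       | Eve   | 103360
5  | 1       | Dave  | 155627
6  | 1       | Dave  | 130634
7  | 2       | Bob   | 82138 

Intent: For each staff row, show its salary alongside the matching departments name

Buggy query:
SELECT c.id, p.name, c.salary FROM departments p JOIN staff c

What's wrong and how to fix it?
Bug: Missing join condition: each staff row is matched to all departments rows instead of just its own

Fix: Add ON c.dept_id = p.id to the JOIN

Corrected query:
SELECT c.id, p.name, c.salary FROM departments p JOIN staff c ON c.dept_id = p.id

Result:
id | name        | salary
---+-------------+-------
1  | Engineering | 135328
2  | HR          | 146093
3  | Legal       | 111299
4  | Marketing   | 103360
5  | Engineering | 155627
6  | Engineering | 130634
7  | HR          | 82138 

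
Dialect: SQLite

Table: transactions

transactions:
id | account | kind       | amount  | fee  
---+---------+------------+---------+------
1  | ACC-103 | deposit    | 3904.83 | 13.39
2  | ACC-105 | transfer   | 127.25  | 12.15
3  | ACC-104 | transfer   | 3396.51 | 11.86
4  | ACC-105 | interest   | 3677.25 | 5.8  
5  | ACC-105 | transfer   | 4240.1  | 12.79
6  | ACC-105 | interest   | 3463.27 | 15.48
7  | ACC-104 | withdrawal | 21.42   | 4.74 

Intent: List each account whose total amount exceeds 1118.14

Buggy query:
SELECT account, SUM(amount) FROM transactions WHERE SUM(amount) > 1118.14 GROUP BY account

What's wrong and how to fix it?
Bug: SUM(amount) is an aggregate, but WHERE filters rows before aggregation

Fix: Use HAVING (which filters groups after aggregation) instead of WHERE

Corrected query:
SELECT account, SUM(amount) FROM transactions GROUP BY account HAVING SUM(amount) > 1118.14

Result:
account | SUM(amount)
--------+------------
ACC-103 | 3904.83    
ACC-104 | 3417.93    
ACC-105 | 11507.87   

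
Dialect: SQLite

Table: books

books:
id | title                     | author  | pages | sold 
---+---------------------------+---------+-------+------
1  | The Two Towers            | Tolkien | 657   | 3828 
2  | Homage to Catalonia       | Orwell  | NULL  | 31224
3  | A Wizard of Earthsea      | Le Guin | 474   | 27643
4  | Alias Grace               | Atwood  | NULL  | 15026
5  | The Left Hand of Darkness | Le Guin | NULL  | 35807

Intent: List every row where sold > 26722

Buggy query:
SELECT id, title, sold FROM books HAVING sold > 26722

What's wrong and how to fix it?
Bug: This is a non-aggregate query (no GROUP BY, no aggregates), so in SQLite the HAVING clause is invalid here; a row-level condition belongs in WHERE

Fix: Use WHERE for row-level filtering

Corrected query:
SELECT id, title, sold FROM books WHERE sold > 26722

Result:
id | title                     | sold 
---+---------------------------+------
2  | Homage to Catalonia       | 31224
3  | A Wizard of Earthsea      | 27643
5  | The Left Hand of Darkness | 35807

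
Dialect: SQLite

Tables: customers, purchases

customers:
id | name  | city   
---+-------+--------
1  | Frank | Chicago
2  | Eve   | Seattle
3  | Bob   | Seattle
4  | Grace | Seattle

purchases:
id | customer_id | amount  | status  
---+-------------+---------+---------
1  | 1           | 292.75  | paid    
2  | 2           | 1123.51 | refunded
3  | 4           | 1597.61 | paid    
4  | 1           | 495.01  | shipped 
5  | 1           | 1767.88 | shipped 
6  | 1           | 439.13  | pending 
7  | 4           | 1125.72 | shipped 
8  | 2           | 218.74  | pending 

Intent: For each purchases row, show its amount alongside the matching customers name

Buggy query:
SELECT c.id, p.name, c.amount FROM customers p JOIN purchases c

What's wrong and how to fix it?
Bug: JOIN with no ON clause produces a cartesian product; every purchases row pairs with every customers row

Fix: Specify the join condition linking the foreign key to the parent id

Corrected query:
SELECT c.id, p.name, c.amount FROM customers p JOIN purchases c ON c.customer_id = p.id

Result:
id | name  | amount 
---+-------+--------
1  | Frank | 292.75 
2  | Eve   | 1123.51
3  | Grace | 1597.61
4  | Frank | 495.01 
5  | Frank | 1767.88
6  | Frank | 439.13 
7  | Grace | 1125.72
8  | Eve   | 218.74 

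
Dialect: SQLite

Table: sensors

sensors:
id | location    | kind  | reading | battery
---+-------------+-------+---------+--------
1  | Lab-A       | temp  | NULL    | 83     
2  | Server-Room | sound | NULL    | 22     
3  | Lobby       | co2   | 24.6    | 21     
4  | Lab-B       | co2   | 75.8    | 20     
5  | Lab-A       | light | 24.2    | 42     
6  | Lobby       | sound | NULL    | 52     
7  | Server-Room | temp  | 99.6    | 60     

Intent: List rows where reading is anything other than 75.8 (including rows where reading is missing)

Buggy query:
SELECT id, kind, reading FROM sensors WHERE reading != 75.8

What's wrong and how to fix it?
Bug: 'reading != 75.8' is unknown when reading is NULL, so NULL rows are silently excluded

Fix: Handle NULL separately with IS NULL alongside the inequality

Corrected query:
SELECT id, kind, reading FROM sensors WHERE reading != 75.8 OR reading IS NULL

Result:
id | kind  | reading
---+-------+--------
1  | temp  | NULL   
2  | sound | NULL   
3  | co2   | 24.6   
5  | light | 24.2   
6  | sound | NULL   
7  | temp  | 99.6   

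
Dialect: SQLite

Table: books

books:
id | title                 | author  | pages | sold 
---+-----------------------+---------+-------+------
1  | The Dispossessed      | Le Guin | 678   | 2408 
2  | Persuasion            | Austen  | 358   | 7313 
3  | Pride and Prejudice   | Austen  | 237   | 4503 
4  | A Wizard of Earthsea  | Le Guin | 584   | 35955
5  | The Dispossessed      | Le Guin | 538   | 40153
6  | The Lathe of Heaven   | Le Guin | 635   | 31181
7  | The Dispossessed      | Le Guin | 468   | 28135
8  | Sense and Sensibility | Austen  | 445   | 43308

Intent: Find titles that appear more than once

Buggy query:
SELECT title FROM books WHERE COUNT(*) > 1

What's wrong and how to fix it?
Bug: COUNT(*) is an aggregate and cannot be used in WHERE

Fix: GROUP BY title, then filter groups with HAVING COUNT(*) > 1

Corrected query:
SELECT title FROM books GROUP BY title HAVING COUNT(*) > 1

Result:
title           
----------------
The Dispossessed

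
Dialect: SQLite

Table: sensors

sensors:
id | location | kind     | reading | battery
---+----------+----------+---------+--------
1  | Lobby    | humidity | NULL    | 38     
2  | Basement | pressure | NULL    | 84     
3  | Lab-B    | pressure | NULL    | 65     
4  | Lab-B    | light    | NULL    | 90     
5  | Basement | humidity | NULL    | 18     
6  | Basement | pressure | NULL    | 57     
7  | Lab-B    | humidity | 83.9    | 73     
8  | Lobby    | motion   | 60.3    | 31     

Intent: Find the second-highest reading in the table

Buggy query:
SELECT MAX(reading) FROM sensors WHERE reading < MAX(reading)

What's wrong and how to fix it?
Bug: The inner MAX is an aggregate inside WHERE, which is not allowed

Fix: Put the inner MAX in a scalar subquery

Corrected query:
SELECT MAX(reading) FROM sensors WHERE reading < (SELECT MAX(reading) FROM sensors)

Result:
MAX(reading)
------------
60.3        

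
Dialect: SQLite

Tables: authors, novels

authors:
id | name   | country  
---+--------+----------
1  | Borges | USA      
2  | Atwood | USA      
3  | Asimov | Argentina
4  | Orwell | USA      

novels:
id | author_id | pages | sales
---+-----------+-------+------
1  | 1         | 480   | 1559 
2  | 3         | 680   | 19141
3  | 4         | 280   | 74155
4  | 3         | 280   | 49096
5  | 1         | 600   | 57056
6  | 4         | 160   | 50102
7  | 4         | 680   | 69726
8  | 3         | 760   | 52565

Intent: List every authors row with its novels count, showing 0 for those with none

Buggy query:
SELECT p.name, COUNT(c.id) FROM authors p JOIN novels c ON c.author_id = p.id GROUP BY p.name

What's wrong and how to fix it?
Bug: INNER JOIN drops authors rows that have no matching novels rows

Fix: Use LEFT JOIN so parents without children still appear (COUNT(c.id) gives 0)

Corrected query:
SELECT p.name, COUNT(c.id) FROM authors p LEFT JOIN novels c ON c.author_id = p.id GROUP BY p.name

Result:
name   | COUNT(c.id)
-------+------------
Asimov | 3          
Atwood | 0          
Borges | 2          
Orwell | 3          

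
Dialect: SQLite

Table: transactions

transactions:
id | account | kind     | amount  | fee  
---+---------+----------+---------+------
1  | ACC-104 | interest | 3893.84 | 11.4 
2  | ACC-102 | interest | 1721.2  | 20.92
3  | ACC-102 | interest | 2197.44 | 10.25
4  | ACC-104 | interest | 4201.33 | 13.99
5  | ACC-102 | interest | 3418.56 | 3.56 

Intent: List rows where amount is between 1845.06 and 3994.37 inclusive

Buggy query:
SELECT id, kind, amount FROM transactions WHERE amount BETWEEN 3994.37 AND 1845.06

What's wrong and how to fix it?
Bug: BETWEEN expects the lower bound first; with 3994.37 AND 1845.06 the range is empty

Fix: Swap the bounds so the smaller value comes first

Corrected query:
SELECT id, kind, amount FROM transactions WHERE amount BETWEEN 1845.06 AND 3994.37

Result:
id | kind     | amount 
---+----------+--------
1  | interest | 3893.84
3  | interest | 2197.44
5  | interest | 3418.56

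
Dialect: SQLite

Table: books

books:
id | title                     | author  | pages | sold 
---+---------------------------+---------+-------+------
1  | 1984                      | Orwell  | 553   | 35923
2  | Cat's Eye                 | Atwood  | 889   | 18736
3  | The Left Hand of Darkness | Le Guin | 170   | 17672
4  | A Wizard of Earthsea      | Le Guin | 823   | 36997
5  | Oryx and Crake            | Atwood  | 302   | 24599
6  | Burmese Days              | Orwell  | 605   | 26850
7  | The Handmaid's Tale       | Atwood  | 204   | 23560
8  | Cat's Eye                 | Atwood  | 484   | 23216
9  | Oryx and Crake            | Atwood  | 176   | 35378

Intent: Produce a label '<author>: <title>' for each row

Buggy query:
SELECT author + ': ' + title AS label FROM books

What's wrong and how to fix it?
Bug: SQLite uses || for string concatenation; + coerces text to numbers (yielding 0)

Fix: Replace + with || to concatenate text

Corrected query:
SELECT author || ': ' || title AS label FROM books

Result:
label                             
----------------------------------
Orwell: 1984                      
Atwood: Cat's Eye                 
Le Guin: The Left Hand of Darkness
Le Guin: A Wizard of Earthsea     
Atwood: Oryx and Crake            
Orwell: Burmese Days              
Atwood: The Handmaid's Tale       
Atwood: Cat's Eye                 
Atwood: Oryx and Crake            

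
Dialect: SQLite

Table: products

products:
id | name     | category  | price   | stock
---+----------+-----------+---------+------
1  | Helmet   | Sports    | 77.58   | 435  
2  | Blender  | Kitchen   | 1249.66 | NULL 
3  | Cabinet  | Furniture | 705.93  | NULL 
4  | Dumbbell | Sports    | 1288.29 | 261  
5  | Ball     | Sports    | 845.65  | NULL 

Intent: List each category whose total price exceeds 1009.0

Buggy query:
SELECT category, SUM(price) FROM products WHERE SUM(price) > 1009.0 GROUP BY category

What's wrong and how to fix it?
Bug: WHERE runs before GROUP BY, so aggregates aren't available there

Fix: Move the aggregate condition to a HAVING clause

Corrected query:
SELECT category, SUM(price) FROM products GROUP BY category HAVING SUM(price) > 1009.0

Result:
category | SUM(price)
---------+-----------
Kitchen  | 1249.66   
Sports   | 2211.52   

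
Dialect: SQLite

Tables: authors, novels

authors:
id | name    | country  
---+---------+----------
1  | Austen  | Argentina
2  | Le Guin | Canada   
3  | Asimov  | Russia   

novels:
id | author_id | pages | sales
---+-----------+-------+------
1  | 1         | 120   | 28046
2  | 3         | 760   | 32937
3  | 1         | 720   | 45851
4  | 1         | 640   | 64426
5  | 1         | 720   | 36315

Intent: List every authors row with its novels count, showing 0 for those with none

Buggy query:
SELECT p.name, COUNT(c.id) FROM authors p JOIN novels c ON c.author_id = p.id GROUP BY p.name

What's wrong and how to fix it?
Bug: INNER JOIN drops authors rows that have no matching novels rows

Fix: Use LEFT JOIN so parents without children still appear (COUNT(c.id) gives 0)

Corrected query:
SELECT p.name, COUNT(c.id) FROM authors p LEFT JOIN novels c ON c.author_id = p.id GROUP BY p.name

Result:
name    | COUNT(c.id)
--------+------------
Asimov  | 1          
Austen  | 4          
Le Guin | 0          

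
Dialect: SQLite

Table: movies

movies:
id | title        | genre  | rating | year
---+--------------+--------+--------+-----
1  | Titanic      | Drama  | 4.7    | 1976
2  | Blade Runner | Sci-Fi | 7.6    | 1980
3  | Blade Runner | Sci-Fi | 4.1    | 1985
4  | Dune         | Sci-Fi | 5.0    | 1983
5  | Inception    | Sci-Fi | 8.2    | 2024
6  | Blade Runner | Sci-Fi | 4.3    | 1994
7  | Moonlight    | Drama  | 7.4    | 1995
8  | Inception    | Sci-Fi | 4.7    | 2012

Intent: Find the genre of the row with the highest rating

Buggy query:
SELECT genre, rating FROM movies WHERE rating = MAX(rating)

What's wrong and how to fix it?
Bug: WHERE is evaluated per row; an aggregate over the whole table isn't defined there

Fix: Wrap MAX in a scalar subquery so WHERE compares against a single value

Corrected query:
SELECT genre, rating FROM movies WHERE rating = (SELECT MAX(rating) FROM movies)

Result:
genre  | rating
-------+-------
Sci-Fi | 8.2   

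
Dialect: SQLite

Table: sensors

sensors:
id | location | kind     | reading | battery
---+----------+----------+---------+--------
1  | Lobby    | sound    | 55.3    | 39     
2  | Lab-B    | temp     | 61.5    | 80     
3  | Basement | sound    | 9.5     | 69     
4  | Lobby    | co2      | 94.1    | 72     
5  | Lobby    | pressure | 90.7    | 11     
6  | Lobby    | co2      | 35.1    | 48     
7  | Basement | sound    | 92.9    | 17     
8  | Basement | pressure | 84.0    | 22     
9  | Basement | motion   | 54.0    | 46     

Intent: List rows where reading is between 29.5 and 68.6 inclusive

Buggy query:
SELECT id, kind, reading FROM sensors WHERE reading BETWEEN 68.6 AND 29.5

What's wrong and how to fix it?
Bug: The bounds are reversed; BETWEEN a AND b requires a <= b to match anything

Fix: Swap the bounds so the smaller value comes first

Corrected query:
SELECT id, kind, reading FROM sensors WHERE reading BETWEEN 29.5 AND 68.6

Result:
id | kind   | reading
---+--------+--------
1  | sound  | 55.3   
2  | temp   | 61.5   
6  | co2    | 35.1   
9  | motion | 54     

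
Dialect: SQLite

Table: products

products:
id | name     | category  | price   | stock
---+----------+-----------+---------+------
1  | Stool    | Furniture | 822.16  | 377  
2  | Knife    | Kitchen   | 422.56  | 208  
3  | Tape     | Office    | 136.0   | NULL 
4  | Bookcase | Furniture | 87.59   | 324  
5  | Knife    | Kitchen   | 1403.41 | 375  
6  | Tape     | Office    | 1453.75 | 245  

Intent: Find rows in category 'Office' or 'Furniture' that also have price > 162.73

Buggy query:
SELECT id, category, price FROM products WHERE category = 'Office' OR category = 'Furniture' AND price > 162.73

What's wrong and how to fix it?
Bug: AND binds tighter than OR, so this parses as category = 'Office' OR (category = 'Furniture' AND price > 162.73)

Fix: Add parentheses around the OR so the AND applies to both alternatives

Corrected query:
SELECT id, category, price FROM products WHERE (category = 'Office' OR category = 'Furniture') AND price > 162.73

Result:
id | category  | price  
---+-----------+--------
1  | Furniture | 822.16 
6  | Office    | 1453.75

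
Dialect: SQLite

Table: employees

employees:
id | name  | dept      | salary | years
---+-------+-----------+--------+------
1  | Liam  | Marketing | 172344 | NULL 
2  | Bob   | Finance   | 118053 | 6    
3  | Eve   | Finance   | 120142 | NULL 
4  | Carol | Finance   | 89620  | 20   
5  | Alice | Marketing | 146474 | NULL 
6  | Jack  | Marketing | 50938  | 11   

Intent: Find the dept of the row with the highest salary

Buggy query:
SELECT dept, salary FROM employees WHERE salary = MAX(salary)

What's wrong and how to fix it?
Bug: WHERE is evaluated per row; an aggregate over the whole table isn't defined there

Fix: Wrap MAX in a scalar subquery so WHERE compares against a single value

Corrected query:
SELECT dept, salary FROM employees WHERE salary = (SELECT MAX(salary) FROM employees)

Result:
dept      | salary
----------+-------
Marketing | 172344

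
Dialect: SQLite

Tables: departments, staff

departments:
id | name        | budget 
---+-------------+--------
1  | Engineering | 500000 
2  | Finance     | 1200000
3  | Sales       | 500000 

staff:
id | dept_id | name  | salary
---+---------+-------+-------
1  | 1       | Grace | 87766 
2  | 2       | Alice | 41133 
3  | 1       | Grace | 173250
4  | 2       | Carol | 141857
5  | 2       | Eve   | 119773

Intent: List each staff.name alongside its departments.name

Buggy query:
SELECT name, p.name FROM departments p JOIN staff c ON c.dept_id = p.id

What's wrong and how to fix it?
Bug: Both tables have a 'name' column; the unqualified reference is ambiguous

Fix: Prefix ambiguous columns with the table alias

Corrected query:
SELECT c.name, p.name FROM departments p JOIN staff c ON c.dept_id = p.id

Result:
name  | name       
------+------------
Grace | Engineering
Alice | Finance    
Grace | Engineering
Carol | Finance    
Eve   | Finance    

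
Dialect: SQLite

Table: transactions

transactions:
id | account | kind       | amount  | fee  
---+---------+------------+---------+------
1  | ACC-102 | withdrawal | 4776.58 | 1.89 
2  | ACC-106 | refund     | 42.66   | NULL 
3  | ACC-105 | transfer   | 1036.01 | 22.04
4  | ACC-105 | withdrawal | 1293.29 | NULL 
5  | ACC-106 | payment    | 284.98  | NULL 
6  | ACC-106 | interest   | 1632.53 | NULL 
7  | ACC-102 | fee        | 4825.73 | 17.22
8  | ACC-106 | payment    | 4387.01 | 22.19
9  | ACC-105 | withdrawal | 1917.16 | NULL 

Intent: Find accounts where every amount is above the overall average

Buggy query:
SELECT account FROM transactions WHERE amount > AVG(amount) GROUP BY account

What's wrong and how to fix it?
Bug: WHERE evaluates per row before aggregation, so AVG() is unavailable

Fix: Use a subquery for AVG and a HAVING MIN(...) filter so the condition holds for every row in the group

Corrected query:
SELECT account FROM transactions GROUP BY account HAVING MIN(amount) > (SELECT AVG(amount) FROM transactions)

Result:
account
-------
ACC-102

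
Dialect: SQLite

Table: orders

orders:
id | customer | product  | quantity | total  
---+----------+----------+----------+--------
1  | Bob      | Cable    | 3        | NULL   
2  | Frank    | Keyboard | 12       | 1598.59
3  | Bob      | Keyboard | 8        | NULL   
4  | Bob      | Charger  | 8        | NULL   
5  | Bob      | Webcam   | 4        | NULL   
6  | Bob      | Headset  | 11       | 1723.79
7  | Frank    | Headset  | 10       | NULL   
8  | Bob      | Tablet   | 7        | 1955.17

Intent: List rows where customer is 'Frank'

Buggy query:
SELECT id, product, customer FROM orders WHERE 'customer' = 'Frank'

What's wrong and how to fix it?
Bug: 'customer' in single quotes is a string literal, not the column; the comparison is literal-vs-literal and never true

Fix: Remove the quotes around the column name (or use double quotes for an identifier)

Corrected query:
SELECT id, product, customer FROM orders WHERE customer = 'Frank'

Result:
id | product  | customer
---+----------+---------
2  | Keyboard | Frank   
7  | Headset  | Frank   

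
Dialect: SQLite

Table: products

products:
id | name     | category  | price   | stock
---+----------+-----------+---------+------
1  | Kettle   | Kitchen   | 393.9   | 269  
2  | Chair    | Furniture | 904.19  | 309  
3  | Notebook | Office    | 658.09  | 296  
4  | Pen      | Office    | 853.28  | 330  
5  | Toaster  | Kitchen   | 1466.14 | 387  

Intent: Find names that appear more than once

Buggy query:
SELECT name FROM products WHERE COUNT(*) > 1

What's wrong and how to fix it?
Bug: WHERE can't reference COUNT(*); aggregates are computed after WHERE

Fix: GROUP BY name, then filter groups with HAVING COUNT(*) > 1

Corrected query:
SELECT name FROM products GROUP BY name HAVING COUNT(*) > 1

Result:
(no rows)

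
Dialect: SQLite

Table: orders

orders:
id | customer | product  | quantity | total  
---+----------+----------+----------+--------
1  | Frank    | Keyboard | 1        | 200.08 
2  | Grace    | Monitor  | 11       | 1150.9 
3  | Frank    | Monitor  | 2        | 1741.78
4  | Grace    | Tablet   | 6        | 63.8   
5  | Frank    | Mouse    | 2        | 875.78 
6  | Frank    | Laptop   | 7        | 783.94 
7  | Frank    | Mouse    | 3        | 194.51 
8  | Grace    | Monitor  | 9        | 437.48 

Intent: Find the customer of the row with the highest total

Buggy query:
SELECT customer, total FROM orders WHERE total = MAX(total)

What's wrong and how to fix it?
Bug: MAX(total) is an aggregate and cannot be used directly in WHERE

Fix: Use a subquery: WHERE total = (SELECT MAX(total) FROM orders)

Corrected query:
SELECT customer, total FROM orders WHERE total = (SELECT MAX(total) FROM orders)

Result:
customer | total  
---------+--------
Frank    | 1741.78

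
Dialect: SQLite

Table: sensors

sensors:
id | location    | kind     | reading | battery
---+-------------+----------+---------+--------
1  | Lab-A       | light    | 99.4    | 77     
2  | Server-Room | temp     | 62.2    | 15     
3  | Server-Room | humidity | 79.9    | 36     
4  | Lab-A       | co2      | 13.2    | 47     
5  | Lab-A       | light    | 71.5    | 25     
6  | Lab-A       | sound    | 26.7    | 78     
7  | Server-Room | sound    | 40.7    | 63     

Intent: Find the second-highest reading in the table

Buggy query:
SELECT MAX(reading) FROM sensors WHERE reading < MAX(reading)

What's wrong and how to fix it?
Bug: The inner MAX is an aggregate inside WHERE, which is not allowed

Fix: Compute the overall MAX in a subquery, then take MAX of rows below it

Corrected query:
SELECT MAX(reading) FROM sensors WHERE reading < (SELECT MAX(reading) FROM sensors)

Result:
MAX(reading)
------------
79.9        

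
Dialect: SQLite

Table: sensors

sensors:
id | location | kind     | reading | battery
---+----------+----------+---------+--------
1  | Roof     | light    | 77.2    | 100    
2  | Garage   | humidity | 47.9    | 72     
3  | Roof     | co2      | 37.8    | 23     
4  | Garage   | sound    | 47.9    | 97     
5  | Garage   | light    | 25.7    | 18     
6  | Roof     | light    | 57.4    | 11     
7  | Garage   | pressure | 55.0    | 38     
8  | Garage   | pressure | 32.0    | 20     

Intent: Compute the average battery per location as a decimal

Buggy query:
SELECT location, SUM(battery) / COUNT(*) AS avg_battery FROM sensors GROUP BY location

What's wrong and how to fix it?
Bug: SUM(battery) and COUNT(*) are both integers; the division truncates the fractional part

Fix: Multiply by 1.0 (or CAST to REAL) to force floating-point division

Corrected query:
SELECT location, SUM(battery) * 1.0 / COUNT(*) AS avg_battery FROM sensors GROUP BY location

Result:
location | avg_battery
---------+------------
Garage   | 49         
Roof     | 44.666667  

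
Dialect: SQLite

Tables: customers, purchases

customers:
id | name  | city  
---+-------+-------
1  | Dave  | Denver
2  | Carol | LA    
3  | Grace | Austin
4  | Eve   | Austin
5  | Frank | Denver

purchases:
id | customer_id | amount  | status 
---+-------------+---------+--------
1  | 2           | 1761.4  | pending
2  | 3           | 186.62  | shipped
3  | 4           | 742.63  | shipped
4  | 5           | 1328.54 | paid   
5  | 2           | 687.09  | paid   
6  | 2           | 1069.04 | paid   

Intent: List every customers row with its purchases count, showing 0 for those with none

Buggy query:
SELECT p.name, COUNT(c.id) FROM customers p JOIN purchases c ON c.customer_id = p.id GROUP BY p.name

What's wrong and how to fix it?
Bug: INNER JOIN drops customers rows that have no matching purchases rows

Fix: Switch to LEFT JOIN to retain unmatched parent rows

Corrected query:
SELECT p.name, COUNT(c.id) FROM customers p LEFT JOIN purchases c ON c.customer_id = p.id GROUP BY p.name

Result:
name  | COUNT(c.id)
------+------------
Carol | 3          
Dave  | 0          
Eve   | 1          
Frank | 1          
Grace | 1          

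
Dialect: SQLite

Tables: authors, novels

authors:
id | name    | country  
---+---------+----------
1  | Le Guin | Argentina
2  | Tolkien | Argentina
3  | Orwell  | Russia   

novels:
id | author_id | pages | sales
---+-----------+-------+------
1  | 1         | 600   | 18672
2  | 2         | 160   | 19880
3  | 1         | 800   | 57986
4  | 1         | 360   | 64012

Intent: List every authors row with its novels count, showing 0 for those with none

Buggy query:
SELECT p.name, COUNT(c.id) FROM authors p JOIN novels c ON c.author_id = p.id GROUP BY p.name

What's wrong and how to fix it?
Bug: An inner join excludes parents with zero children

Fix: Switch to LEFT JOIN to retain unmatched parent rows

Corrected query:
SELECT p.name, COUNT(c.id) FROM authors p LEFT JOIN novels c ON c.author_id = p.id GROUP BY p.name

Result:
name    | COUNT(c.id)
--------+------------
Le Guin | 3          
Orwell  | 0          
Tolkien | 1          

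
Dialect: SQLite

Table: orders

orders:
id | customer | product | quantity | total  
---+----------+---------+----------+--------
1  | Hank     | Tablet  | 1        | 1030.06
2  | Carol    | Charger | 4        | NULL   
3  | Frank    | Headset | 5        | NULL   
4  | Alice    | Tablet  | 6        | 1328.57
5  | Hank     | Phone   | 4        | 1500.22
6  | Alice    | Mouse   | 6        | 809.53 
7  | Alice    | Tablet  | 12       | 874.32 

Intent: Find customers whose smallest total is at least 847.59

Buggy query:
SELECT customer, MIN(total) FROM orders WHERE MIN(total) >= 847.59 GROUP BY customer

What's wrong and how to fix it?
Bug: MIN() in WHERE is a misuse of aggregate

Fix: Replace WHERE with HAVING after the GROUP BY

Corrected query:
SELECT customer, MIN(total) FROM orders GROUP BY customer HAVING MIN(total) >= 847.59

Result:
customer | MIN(total)
---------+-----------
Hank     | 1030.06   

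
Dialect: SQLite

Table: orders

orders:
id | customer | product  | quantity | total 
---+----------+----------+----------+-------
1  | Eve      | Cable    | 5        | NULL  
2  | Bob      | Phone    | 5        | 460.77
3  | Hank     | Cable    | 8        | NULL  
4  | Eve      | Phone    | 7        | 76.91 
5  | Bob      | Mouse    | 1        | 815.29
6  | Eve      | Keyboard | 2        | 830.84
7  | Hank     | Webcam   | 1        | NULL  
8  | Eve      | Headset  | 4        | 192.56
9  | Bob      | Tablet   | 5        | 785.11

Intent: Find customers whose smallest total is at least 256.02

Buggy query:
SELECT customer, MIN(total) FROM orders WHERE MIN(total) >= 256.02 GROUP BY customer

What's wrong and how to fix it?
Bug: MIN() in WHERE is a misuse of aggregate

Fix: Replace WHERE with HAVING after the GROUP BY

Corrected query:
SELECT customer, MIN(total) FROM orders GROUP BY customer HAVING MIN(total) >= 256.02

Result:
customer | MIN(total)
---------+-----------
Bob      | 460.77    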